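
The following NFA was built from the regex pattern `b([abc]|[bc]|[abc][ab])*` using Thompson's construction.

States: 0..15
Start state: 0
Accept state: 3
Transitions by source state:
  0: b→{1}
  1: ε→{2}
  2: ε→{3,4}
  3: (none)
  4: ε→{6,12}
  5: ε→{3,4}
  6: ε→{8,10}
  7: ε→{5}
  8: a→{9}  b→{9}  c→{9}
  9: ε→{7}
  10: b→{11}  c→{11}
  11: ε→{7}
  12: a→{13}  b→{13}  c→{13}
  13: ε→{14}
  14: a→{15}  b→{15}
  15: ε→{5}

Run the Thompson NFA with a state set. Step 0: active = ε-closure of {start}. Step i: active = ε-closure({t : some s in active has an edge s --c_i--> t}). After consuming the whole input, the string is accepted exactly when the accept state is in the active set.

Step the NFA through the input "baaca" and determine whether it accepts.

start: ε-closure({0}) = {0}
'b' @ 1: {1,2,3,4,6,8,10,12}  ✓accept
'a' @ 2: {3,4,5,6,7,8,9,10,12,13,14}  ✓accept
'a' @ 3: {3,4,5,6,7,8,9,10,12,13,14,15}  ✓accept
'c' @ 4: {3,4,5,6,7,8,9,10,11,12,13,14}  ✓accept
'a' @ 5: {3,4,5,6,7,8,9,10,12,13,14,15}  ✓accept
end set {3,4,5,6,7,8,9,10,12,13,14,15} — state 3 in

Answer: ACCEPT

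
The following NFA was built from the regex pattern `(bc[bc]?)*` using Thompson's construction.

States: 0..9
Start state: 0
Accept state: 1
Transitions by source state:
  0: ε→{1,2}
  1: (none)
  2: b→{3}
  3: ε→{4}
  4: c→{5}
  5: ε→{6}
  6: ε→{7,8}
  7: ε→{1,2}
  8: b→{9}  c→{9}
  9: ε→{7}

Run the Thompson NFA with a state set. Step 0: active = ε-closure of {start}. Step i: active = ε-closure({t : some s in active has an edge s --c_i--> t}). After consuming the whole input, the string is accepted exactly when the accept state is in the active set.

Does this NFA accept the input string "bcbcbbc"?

initial (ε-close {0}): {0,1,2}
'b' @ 1: {3,4}
'c' @ 2: {1,2,5,6,7,8}  [accepting]
'b' @ 3: {1,2,3,4,7,9}  [accepting]
'c' @ 4: {1,2,5,6,7,8}  [accepting]
'b' @ 5: {1,2,3,4,7,9}  [accepting]
'b' @ 6: {3,4}
'c' @ 7: {1,2,5,6,7,8}  [accepting]
after full input: {1,2,5,6,7,8}  (accept=1 in)

Answer: ACCEPT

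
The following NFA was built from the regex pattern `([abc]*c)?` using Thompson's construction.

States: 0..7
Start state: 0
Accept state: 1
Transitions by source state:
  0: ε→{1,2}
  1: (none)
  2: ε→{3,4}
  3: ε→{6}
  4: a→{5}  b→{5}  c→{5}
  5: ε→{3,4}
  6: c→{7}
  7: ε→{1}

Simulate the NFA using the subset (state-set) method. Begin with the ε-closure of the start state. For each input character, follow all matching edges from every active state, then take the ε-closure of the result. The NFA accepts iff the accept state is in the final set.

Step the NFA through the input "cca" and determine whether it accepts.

Answer: REJECT

Trace:
S₀ = ε-closure({0}) = {0,1,2,3,4,6}
'c' @ 1: {1,3,4,5,6,7}  [accepting]
'c' @ 2: {1,3,4,5,6,7}  [accepting]
'a' @ 3: {3,4,5,6}
final: {3,4,5,6}; accept 1 not in set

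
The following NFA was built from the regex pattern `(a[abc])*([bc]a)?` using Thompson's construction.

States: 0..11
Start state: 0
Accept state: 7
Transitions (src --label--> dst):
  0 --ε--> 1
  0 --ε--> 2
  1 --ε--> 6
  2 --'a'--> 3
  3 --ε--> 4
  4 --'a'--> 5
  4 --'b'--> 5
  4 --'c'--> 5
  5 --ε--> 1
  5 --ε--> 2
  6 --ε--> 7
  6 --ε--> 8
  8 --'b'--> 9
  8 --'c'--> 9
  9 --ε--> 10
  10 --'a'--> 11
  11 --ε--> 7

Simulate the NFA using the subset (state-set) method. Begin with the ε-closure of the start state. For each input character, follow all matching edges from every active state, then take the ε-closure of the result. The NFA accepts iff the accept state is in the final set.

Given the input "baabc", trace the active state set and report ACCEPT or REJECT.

Answer: REJECT

Trace:
initial (ε-close {0}): {0,1,2,6,7,8}
'b' @ 1: {9,10}
'a' @ 2: {7,11}  ✓accept
'a' @ 3: {}  — dead — no transitions
rest 'bc' ignored (set empty)
after full input: {}  (accept=7 not in)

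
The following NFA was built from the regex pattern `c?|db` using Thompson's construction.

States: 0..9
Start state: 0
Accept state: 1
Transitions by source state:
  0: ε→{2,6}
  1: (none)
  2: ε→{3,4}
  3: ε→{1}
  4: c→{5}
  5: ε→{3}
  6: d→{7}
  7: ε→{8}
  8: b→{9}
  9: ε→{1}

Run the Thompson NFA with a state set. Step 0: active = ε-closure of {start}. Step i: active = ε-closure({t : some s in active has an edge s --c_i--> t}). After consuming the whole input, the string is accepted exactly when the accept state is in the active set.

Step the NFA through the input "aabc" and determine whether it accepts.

Answer: REJECT

Trace:
initial (ε-close {0}): {0,1,2,3,4,6}
'a' @ 1: {}  — no active states
rest 'abc' ignored (set empty)
final: {}; accept 1 not in set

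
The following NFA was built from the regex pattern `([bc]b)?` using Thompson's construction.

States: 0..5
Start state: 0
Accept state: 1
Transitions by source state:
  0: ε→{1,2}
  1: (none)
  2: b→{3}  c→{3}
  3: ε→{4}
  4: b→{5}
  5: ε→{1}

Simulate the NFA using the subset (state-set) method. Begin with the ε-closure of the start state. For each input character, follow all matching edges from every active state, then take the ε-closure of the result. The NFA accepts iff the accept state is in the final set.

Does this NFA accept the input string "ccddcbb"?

initial (ε-close {0}): {0,1,2}
'c' @ 1: {3,4}
'c' @ 2: {}  — no active states
rest 'ddcbb' ignored (set empty)
end set {} — state 1 not in

Answer: REJECT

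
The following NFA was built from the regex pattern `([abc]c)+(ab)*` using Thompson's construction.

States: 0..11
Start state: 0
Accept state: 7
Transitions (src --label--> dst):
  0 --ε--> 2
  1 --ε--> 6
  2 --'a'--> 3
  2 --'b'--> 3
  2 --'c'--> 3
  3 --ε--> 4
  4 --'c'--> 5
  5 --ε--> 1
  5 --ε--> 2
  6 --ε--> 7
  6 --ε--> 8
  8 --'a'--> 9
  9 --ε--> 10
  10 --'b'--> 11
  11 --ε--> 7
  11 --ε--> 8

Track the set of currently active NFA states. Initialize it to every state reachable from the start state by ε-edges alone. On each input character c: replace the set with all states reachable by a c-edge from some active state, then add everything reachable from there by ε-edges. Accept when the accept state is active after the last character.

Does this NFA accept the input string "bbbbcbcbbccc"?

initial (ε-close {0}): {0,2}
'b' @ 1: {3,4}
'b' @ 2: {}  — dead — no transitions
rest 'bbcbcbbccc' ignored (set empty)
final: {}; accept 7 not in set

Answer: REJECT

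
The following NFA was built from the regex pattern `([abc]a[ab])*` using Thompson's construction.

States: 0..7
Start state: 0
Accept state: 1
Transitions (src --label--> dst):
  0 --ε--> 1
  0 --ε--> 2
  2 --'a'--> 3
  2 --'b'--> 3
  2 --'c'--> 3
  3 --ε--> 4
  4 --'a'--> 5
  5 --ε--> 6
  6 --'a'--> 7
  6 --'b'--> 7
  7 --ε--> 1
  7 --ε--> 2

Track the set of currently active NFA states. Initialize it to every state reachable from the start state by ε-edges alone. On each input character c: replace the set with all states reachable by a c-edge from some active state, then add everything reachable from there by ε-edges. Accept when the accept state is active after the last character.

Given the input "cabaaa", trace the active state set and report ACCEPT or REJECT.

start: ε-closure({0}) = {0,1,2}
'c' @ 1: {3,4}
'a' @ 2: {5,6}
'b' @ 3: {1,2,7}  ✓accept
'a' @ 4: {3,4}
'a' @ 5: {5,6}
'a' @ 6: {1,2,7}  ✓accept
final: {1,2,7}; accept 1 in set

Answer: ACCEPT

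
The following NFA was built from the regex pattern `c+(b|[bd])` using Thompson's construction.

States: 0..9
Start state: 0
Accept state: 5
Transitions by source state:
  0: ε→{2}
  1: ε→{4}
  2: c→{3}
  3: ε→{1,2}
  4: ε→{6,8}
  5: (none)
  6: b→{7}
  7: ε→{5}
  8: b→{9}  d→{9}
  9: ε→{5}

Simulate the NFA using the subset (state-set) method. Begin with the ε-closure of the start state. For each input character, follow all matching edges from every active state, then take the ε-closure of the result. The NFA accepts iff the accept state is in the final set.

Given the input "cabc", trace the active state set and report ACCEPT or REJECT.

initial (ε-close {0}): {0,2}
'c' @ 1: {1,2,3,4,6,8}
'a' @ 2: {}  — state set empty
rest 'bc' ignored (set empty)
end set {} — state 5 not in

Answer: REJECT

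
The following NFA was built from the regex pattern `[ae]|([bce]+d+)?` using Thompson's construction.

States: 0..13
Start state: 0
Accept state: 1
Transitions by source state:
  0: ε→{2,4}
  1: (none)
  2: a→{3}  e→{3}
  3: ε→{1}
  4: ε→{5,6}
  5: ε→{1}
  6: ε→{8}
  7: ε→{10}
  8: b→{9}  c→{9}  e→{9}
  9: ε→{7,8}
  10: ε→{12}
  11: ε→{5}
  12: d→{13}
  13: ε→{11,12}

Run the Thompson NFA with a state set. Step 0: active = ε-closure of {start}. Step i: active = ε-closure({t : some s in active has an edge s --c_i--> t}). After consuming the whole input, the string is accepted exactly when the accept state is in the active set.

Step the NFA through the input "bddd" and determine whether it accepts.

S₀ = ε-closure({0}) = {0,1,2,4,5,6,8}
'b' @ 1: {7,8,9,10,12}
'd' @ 2: {1,5,11,12,13}  ✓accept
'd' @ 3: {1,5,11,12,13}  ✓accept
'd' @ 4: {1,5,11,12,13}  ✓accept
end set {1,5,11,12,13} — state 1 in

Answer: ACCEPT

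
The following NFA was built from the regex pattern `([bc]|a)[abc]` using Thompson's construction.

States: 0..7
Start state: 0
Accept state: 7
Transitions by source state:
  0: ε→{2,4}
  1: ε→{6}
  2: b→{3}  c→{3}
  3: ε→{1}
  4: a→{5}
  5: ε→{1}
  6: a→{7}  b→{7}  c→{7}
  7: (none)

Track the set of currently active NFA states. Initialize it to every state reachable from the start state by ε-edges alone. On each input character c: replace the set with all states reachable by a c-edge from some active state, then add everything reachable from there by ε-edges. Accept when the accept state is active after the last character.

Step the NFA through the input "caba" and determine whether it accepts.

Answer: REJECT

Trace:
S₀ = ε-closure({0}) = {0,2,4}
'c' @ 1: {1,3,6}
'a' @ 2: {7}  ✓accept
'b' @ 3: {}  — state set empty
rest 'a' ignored (set empty)
after full input: {}  (accept=7 not in)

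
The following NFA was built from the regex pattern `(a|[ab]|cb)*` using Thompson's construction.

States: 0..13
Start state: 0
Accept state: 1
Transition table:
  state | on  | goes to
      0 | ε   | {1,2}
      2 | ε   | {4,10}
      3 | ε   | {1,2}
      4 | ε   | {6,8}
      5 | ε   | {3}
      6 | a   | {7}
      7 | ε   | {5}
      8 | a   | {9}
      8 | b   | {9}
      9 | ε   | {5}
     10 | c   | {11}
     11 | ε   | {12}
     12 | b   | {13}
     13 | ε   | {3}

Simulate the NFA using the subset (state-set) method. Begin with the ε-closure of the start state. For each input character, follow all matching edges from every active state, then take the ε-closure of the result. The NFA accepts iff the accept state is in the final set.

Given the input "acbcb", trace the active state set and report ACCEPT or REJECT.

initial (ε-close {0}): {0,1,2,4,6,8,10}
'a' @ 1: {1,2,3,4,5,6,7,8,9,10}  ✓accept
'c' @ 2: {11,12}
'b' @ 3: {1,2,3,4,6,8,10,13}  ✓accept
'c' @ 4: {11,12}
'b' @ 5: {1,2,3,4,6,8,10,13}  ✓accept
end set {1,2,3,4,6,8,10,13} — state 1 in

Answer: ACCEPT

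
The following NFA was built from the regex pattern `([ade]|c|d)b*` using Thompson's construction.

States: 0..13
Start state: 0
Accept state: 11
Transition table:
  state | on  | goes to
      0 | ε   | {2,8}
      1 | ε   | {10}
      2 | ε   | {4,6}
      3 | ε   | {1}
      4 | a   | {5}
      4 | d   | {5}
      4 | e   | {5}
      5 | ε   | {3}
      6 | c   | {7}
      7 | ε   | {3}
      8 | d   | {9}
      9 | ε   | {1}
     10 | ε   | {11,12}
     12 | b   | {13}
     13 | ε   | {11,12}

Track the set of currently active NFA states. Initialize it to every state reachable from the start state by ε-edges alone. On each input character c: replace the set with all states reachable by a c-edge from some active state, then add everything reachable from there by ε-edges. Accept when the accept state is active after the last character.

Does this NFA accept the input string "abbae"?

Answer: REJECT

Derivation:
start: ε-closure({0}) = {0,2,4,6,8}
'a' @ 1: {1,3,5,10,11,12}  (accept∈set)
'b' @ 2: {11,12,13}  (accept∈set)
'b' @ 3: {11,12,13}  (accept∈set)
'a' @ 4: {}  — no active states
rest 'e' ignored (set empty)
end set {} — state 11 not in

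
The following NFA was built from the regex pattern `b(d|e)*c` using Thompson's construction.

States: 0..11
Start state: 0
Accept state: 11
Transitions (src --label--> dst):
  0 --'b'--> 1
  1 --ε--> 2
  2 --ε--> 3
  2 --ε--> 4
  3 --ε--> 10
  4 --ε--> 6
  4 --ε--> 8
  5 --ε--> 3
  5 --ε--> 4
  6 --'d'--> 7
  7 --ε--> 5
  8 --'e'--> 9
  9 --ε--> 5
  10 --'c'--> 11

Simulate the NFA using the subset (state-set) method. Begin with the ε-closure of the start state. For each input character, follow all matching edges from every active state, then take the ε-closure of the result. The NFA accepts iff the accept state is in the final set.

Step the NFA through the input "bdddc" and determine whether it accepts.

Answer: ACCEPT

Trace:
initial (ε-close {0}): {0}
'b' @ 1: {1,2,3,4,6,8,10}
'd' @ 2: {3,4,5,6,7,8,10}
'd' @ 3: {3,4,5,6,7,8,10}
'd' @ 4: {3,4,5,6,7,8,10}
'c' @ 5: {11}  (accept∈set)
after full input: {11}  (accept=11 in)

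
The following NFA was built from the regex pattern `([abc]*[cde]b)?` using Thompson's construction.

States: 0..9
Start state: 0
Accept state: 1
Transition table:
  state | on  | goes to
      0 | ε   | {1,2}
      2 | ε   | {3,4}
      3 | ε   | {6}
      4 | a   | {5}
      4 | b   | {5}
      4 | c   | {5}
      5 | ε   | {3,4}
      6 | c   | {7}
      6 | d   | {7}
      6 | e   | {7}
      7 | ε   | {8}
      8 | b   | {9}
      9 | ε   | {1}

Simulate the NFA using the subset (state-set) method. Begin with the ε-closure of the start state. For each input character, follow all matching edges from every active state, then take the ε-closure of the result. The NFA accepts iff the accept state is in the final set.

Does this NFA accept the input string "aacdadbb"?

initial (ε-close {0}): {0,1,2,3,4,6}
'a' @ 1: {3,4,5,6}
'a' @ 2: {3,4,5,6}
'c' @ 3: {3,4,5,6,7,8}
'd' @ 4: {7,8}
'a' @ 5: {}  — state set empty
rest 'dbb' ignored (set empty)
final: {}; accept 1 not in set

Answer: REJECT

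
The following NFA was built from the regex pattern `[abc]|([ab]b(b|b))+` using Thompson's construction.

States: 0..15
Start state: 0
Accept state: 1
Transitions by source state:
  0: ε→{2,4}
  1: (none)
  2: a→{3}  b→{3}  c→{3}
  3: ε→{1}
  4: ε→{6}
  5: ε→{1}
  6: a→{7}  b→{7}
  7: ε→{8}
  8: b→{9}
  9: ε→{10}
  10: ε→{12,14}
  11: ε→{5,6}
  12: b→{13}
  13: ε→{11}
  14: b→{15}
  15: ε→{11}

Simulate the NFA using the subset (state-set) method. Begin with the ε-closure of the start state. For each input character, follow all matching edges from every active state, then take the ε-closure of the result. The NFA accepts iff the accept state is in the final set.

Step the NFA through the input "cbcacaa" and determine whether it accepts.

Answer: REJECT

Trace:
initial (ε-close {0}): {0,2,4,6}
'c' @ 1: {1,3}  (accept∈set)
'b' @ 2: {}  — state set empty
rest 'cacaa' ignored (set empty)
end set {} — state 1 not in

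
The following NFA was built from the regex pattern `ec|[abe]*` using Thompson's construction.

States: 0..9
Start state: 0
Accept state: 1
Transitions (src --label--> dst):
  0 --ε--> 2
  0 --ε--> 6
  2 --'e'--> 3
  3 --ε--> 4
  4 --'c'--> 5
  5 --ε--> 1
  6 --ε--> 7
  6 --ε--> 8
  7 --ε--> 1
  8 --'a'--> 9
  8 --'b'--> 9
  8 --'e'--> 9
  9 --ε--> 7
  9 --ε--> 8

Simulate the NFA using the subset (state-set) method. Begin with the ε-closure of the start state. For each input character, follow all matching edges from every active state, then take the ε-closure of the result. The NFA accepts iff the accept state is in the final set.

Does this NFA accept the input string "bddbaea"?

Answer: REJECT

Trace:
S₀ = ε-closure({0}) = {0,1,2,6,7,8}
'b' @ 1: {1,7,8,9}  (accept∈set)
'd' @ 2: {}  — state set empty
rest 'dbaea' ignored (set empty)
after full input: {}  (accept=1 not in)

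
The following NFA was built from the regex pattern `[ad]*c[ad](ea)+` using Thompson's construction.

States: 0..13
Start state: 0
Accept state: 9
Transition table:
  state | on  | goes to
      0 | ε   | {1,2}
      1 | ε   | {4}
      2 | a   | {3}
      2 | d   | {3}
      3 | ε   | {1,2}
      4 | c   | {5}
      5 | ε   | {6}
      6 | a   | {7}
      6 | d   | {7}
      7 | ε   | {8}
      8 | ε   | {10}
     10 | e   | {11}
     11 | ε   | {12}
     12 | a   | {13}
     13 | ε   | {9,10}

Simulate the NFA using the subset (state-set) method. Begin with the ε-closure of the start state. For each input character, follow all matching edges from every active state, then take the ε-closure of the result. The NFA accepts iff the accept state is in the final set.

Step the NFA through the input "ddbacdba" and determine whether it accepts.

S₀ = ε-closure({0}) = {0,1,2,4}
'd' @ 1: {1,2,3,4}
'd' @ 2: {1,2,3,4}
'b' @ 3: {}  — state set empty
rest 'acdba' ignored (set empty)
final: {}; accept 9 not in set

Answer: REJECT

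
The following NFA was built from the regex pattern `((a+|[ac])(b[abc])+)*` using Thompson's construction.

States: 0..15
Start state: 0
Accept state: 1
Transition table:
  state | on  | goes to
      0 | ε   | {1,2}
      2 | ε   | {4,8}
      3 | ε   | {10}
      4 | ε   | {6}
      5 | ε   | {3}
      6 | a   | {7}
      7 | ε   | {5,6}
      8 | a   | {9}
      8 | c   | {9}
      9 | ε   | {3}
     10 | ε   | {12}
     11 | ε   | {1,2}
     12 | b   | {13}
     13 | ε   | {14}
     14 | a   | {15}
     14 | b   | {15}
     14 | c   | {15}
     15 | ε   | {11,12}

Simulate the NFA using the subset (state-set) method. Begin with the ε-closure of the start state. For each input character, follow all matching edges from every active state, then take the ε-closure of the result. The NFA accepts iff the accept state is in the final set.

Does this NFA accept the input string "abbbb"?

Answer: ACCEPT

Derivation:
S₀ = ε-closure({0}) = {0,1,2,4,6,8}
'a' @ 1: {3,5,6,7,9,10,12}
'b' @ 2: {13,14}
'b' @ 3: {1,2,4,6,8,11,12,15}  (accept∈set)
'b' @ 4: {13,14}
'b' @ 5: {1,2,4,6,8,11,12,15}  (accept∈set)
after full input: {1,2,4,6,8,11,12,15}  (accept=1 in)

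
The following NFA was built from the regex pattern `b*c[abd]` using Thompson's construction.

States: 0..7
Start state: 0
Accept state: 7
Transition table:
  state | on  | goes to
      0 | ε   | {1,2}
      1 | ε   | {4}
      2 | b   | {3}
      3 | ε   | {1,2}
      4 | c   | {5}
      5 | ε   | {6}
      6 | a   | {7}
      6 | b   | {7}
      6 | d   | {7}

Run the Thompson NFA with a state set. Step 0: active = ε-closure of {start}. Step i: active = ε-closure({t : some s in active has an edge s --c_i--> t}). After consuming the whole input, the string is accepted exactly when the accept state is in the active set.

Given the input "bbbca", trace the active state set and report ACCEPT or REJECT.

Answer: ACCEPT

Trace:
start: ε-closure({0}) = {0,1,2,4}
'b' @ 1: {1,2,3,4}
'b' @ 2: {1,2,3,4}
'b' @ 3: {1,2,3,4}
'c' @ 4: {5,6}
'a' @ 5: {7}  [accepting]
final: {7}; accept 7 in set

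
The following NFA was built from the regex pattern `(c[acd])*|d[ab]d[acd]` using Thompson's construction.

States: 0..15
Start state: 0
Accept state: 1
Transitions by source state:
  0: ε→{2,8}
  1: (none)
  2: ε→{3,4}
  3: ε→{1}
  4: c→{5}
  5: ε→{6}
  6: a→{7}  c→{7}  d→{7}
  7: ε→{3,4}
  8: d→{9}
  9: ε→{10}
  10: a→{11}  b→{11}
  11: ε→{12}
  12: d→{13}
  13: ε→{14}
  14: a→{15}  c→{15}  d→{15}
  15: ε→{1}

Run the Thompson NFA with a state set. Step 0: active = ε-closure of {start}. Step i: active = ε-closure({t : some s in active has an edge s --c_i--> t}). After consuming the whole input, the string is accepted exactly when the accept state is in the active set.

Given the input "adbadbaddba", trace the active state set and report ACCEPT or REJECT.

Answer: REJECT

Derivation:
start: ε-closure({0}) = {0,1,2,3,4,8}
'a' @ 1: {}  — dead — no transitions
rest 'dbadbaddba' ignored (set empty)
final: {}; accept 1 not in set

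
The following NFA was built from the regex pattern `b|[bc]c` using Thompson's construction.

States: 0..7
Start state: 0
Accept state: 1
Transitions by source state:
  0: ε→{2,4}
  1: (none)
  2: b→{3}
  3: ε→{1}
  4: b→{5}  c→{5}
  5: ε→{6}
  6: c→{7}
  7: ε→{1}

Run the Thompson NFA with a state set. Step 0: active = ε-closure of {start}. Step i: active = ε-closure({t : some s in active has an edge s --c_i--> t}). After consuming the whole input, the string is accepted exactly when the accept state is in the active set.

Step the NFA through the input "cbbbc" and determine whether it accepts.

start: ε-closure({0}) = {0,2,4}
'c' @ 1: {5,6}
'b' @ 2: {}  — state set empty
rest 'bbc' ignored (set empty)
end set {} — state 1 not in

Answer: REJECT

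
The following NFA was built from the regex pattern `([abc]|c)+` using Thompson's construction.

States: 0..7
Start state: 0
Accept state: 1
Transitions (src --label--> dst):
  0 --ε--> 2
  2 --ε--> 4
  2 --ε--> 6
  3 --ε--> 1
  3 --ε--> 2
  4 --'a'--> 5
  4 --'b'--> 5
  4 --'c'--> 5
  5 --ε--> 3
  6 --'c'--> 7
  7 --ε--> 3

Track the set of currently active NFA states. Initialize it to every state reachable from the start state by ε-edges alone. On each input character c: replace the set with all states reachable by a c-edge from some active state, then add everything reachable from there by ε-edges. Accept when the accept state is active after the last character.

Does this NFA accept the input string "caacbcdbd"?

start: ε-closure({0}) = {0,2,4,6}
'c' @ 1: {1,2,3,4,5,6,7}  (accept∈set)
'a' @ 2: {1,2,3,4,5,6}  (accept∈set)
'a' @ 3: {1,2,3,4,5,6}  (accept∈set)
'c' @ 4: {1,2,3,4,5,6,7}  (accept∈set)
'b' @ 5: {1,2,3,4,5,6}  (accept∈set)
'c' @ 6: {1,2,3,4,5,6,7}  (accept∈set)
'd' @ 7: {}  — dead — no transitions
rest 'bd' ignored (set empty)
after full input: {}  (accept=1 not in)

Answer: REJECT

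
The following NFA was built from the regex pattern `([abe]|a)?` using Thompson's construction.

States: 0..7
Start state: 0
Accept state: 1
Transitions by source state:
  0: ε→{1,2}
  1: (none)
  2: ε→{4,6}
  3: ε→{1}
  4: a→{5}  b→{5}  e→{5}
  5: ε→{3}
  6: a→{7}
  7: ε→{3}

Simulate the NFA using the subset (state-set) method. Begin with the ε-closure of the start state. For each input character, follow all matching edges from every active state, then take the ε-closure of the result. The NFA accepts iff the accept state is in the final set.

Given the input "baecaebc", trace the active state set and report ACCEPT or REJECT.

start: ε-closure({0}) = {0,1,2,4,6}
'b' @ 1: {1,3,5}  ✓accept
'a' @ 2: {}  — state set empty
rest 'ecaebc' ignored (set empty)
after full input: {}  (accept=1 not in)

Answer: REJECT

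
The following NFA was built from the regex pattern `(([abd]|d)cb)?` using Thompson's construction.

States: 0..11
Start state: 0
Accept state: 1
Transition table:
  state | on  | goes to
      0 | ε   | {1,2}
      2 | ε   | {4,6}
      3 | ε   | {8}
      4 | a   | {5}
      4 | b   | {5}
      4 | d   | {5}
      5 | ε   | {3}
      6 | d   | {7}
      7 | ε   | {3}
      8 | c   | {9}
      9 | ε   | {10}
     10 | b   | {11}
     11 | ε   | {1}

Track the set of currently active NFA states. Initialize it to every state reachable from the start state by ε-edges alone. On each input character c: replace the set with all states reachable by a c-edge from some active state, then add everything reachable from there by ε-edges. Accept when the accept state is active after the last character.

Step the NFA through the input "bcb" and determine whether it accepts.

start: ε-closure({0}) = {0,1,2,4,6}
'b' @ 1: {3,5,8}
'c' @ 2: {9,10}
'b' @ 3: {1,11}  [accepting]
final: {1,11}; accept 1 in set

Answer: ACCEPT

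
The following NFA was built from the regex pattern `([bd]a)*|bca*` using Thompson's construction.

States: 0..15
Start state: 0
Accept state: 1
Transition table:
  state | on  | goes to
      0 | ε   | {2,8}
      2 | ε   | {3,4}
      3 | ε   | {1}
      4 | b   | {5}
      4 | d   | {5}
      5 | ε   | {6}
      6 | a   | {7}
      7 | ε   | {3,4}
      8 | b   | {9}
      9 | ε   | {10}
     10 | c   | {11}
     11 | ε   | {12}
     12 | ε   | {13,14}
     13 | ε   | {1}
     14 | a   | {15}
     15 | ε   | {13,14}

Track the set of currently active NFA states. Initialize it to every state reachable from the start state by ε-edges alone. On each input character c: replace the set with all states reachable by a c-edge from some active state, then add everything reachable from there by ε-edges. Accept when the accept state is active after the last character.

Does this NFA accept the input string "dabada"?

Answer: ACCEPT

Derivation:
start: ε-closure({0}) = {0,1,2,3,4,8}
'd' @ 1: {5,6}
'a' @ 2: {1,3,4,7}  [accepting]
'b' @ 3: {5,6}
'a' @ 4: {1,3,4,7}  [accepting]
'd' @ 5: {5,6}
'a' @ 6: {1,3,4,7}  [accepting]
final: {1,3,4,7}; accept 1 in set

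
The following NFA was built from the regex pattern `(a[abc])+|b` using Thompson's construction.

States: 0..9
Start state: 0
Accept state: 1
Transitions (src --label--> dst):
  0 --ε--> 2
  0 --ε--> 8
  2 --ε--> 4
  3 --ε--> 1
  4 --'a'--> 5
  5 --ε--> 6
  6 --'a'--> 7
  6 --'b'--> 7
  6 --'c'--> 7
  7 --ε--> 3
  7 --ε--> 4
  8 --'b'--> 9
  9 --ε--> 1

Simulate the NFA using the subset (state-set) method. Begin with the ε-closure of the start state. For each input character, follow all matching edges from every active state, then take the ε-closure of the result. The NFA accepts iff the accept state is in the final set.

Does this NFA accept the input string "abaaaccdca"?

initial (ε-close {0}): {0,2,4,8}
'a' @ 1: {5,6}
'b' @ 2: {1,3,4,7}  ✓accept
'a' @ 3: {5,6}
'a' @ 4: {1,3,4,7}  ✓accept
'a' @ 5: {5,6}
'c' @ 6: {1,3,4,7}  ✓accept
'c' @ 7: {}  — no active states
rest 'dca' ignored (set empty)
after full input: {}  (accept=1 not in)

Answer: REJECT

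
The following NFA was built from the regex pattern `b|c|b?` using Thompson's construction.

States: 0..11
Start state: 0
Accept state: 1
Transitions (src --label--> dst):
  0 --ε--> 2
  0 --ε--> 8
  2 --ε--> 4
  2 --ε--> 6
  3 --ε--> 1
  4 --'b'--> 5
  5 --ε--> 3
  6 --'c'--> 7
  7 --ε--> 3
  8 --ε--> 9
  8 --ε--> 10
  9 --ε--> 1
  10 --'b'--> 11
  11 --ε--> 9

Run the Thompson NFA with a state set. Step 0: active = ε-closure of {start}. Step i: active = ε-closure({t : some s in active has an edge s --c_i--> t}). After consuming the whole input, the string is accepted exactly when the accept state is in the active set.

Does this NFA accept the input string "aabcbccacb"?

Answer: REJECT

Steps:
start: ε-closure({0}) = {0,1,2,4,6,8,9,10}
'a' @ 1: {}  — state set empty
rest 'abcbccacb' ignored (set empty)
final: {}; accept 1 not in set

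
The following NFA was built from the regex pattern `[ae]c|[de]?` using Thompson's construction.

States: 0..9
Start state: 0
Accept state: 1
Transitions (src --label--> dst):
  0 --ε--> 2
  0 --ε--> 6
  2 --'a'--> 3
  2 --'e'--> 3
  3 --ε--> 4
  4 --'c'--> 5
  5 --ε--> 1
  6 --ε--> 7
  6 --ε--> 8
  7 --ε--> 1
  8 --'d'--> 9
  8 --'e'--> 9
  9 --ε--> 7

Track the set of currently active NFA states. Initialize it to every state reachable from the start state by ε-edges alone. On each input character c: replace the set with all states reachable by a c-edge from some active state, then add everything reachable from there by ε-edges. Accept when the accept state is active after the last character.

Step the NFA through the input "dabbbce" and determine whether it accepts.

Answer: REJECT

Derivation:
initial (ε-close {0}): {0,1,2,6,7,8}
'd' @ 1: {1,7,9}  [accepting]
'a' @ 2: {}  — no active states
rest 'bbbce' ignored (set empty)
end set {} — state 1 not in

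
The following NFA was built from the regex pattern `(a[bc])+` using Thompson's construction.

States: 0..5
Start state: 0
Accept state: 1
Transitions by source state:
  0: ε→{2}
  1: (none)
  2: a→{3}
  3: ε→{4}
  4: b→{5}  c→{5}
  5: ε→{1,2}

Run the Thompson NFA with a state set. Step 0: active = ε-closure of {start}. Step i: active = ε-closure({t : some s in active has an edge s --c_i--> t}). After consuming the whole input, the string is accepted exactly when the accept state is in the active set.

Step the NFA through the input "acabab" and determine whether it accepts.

Answer: ACCEPT

Trace:
initial (ε-close {0}): {0,2}
'a' @ 1: {3,4}
'c' @ 2: {1,2,5}  ✓accept
'a' @ 3: {3,4}
'b' @ 4: {1,2,5}  ✓accept
'a' @ 5: {3,4}
'b' @ 6: {1,2,5}  ✓accept
end set {1,2,5} — state 1 in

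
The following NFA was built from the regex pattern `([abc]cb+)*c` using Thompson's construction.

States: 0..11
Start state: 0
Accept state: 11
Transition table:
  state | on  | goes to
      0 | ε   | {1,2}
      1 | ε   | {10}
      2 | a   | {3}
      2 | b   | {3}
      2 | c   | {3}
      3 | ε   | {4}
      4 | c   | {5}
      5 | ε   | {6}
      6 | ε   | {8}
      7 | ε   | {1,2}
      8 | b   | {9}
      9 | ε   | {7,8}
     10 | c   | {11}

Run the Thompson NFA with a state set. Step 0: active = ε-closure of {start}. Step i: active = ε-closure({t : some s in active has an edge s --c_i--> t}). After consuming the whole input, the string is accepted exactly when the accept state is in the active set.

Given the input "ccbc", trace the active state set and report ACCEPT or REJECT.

S₀ = ε-closure({0}) = {0,1,2,10}
'c' @ 1: {3,4,11}  ✓accept
'c' @ 2: {5,6,8}
'b' @ 3: {1,2,7,8,9,10}
'c' @ 4: {3,4,11}  ✓accept
end set {3,4,11} — state 11 in

Answer: ACCEPT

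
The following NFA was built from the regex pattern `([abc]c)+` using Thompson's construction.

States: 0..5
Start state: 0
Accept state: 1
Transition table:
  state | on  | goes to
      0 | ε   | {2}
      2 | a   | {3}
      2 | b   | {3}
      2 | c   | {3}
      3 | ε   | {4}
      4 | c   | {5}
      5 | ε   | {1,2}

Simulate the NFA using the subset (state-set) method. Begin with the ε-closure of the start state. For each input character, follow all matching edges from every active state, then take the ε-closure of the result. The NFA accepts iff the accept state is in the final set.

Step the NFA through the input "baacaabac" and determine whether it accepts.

Answer: REJECT

Steps:
S₀ = ε-closure({0}) = {0,2}
'b' @ 1: {3,4}
'a' @ 2: {}  — no active states
rest 'acaabac' ignored (set empty)
end set {} — state 1 not in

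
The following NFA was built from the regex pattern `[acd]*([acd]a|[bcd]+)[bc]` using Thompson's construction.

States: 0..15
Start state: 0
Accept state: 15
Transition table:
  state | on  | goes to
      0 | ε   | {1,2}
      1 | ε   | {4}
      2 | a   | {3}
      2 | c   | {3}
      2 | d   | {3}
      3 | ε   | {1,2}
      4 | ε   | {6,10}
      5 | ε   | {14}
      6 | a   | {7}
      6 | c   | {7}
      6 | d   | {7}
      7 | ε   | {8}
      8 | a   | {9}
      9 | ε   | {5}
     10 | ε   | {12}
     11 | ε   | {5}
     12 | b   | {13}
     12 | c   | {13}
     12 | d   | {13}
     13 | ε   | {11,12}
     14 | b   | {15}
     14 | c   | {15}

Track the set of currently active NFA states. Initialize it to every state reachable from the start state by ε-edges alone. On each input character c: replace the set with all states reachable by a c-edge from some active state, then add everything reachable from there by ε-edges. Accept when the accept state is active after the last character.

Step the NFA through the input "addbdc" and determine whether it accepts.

Answer: ACCEPT

Steps:
S₀ = ε-closure({0}) = {0,1,2,4,6,10,12}
'a' @ 1: {1,2,3,4,6,7,8,10,12}
'd' @ 2: {1,2,3,4,5,6,7,8,10,11,12,13,14}
'd' @ 3: {1,2,3,4,5,6,7,8,10,11,12,13,14}
'b' @ 4: {5,11,12,13,14,15}  [accepting]
'd' @ 5: {5,11,12,13,14}
'c' @ 6: {5,11,12,13,14,15}  [accepting]
end set {5,11,12,13,14,15} — state 15 in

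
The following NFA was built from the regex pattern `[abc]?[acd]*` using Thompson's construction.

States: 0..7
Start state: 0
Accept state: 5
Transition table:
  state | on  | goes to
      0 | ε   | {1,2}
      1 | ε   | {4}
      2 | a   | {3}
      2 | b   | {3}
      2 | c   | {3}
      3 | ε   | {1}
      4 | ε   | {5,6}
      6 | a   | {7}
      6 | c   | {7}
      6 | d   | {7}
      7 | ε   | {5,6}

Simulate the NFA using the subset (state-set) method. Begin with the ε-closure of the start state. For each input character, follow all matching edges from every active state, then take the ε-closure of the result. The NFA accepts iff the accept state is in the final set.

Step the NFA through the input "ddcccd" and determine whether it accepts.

Answer: ACCEPT

Trace:
S₀ = ε-closure({0}) = {0,1,2,4,5,6}
'd' @ 1: {5,6,7}  ✓accept
'd' @ 2: {5,6,7}  ✓accept
'c' @ 3: {5,6,7}  ✓accept
'c' @ 4: {5,6,7}  ✓accept
'c' @ 5: {5,6,7}  ✓accept
'd' @ 6: {5,6,7}  ✓accept
after full input: {5,6,7}  (accept=5 in)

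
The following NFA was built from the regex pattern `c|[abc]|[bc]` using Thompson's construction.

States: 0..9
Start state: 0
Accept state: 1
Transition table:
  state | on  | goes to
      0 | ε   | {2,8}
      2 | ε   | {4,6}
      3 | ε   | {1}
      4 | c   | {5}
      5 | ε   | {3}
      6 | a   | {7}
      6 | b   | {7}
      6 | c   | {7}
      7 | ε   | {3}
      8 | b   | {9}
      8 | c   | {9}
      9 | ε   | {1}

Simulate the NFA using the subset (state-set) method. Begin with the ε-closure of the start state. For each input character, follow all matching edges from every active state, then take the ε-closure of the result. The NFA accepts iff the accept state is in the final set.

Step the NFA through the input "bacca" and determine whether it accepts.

start: ε-closure({0}) = {0,2,4,6,8}
'b' @ 1: {1,3,7,9}  (accept∈set)
'a' @ 2: {}  — dead — no transitions
rest 'cca' ignored (set empty)
after full input: {}  (accept=1 not in)

Answer: REJECT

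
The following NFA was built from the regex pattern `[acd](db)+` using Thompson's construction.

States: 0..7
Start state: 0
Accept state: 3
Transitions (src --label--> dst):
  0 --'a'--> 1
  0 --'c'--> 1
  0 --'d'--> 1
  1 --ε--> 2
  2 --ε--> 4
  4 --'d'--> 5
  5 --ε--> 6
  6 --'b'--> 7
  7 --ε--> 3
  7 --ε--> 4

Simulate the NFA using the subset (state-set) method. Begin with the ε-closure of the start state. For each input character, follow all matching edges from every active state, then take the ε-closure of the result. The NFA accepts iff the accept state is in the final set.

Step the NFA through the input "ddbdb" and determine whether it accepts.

start: ε-closure({0}) = {0}
'd' @ 1: {1,2,4}
'd' @ 2: {5,6}
'b' @ 3: {3,4,7}  [accepting]
'd' @ 4: {5,6}
'b' @ 5: {3,4,7}  [accepting]
final: {3,4,7}; accept 3 in set

Answer: ACCEPT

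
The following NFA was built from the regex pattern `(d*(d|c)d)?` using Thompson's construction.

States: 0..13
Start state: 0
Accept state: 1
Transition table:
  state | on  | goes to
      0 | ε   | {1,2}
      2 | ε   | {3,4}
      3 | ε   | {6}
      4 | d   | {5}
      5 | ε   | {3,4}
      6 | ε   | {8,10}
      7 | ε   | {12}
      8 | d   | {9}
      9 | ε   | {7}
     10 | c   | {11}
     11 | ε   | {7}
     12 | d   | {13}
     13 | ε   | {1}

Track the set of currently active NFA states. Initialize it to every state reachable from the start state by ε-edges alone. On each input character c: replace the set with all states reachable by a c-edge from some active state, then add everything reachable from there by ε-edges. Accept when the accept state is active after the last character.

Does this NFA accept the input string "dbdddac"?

Answer: REJECT

Steps:
initial (ε-close {0}): {0,1,2,3,4,6,8,10}
'd' @ 1: {3,4,5,6,7,8,9,10,12}
'b' @ 2: {}  — no active states
rest 'dddac' ignored (set empty)
final: {}; accept 1 not in set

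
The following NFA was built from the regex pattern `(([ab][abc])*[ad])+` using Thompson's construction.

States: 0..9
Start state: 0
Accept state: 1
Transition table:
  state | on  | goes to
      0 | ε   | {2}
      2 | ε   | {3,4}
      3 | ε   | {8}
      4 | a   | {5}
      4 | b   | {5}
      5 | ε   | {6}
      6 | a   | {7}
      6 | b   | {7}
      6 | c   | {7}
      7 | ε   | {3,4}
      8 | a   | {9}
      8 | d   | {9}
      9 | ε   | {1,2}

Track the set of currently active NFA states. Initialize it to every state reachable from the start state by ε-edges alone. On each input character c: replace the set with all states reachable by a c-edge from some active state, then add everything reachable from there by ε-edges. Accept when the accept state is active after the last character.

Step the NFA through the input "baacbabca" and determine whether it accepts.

initial (ε-close {0}): {0,2,3,4,8}
'b' @ 1: {5,6}
'a' @ 2: {3,4,7,8}
'a' @ 3: {1,2,3,4,5,6,8,9}  (accept∈set)
'c' @ 4: {3,4,7,8}
'b' @ 5: {5,6}
'a' @ 6: {3,4,7,8}
'b' @ 7: {5,6}
'c' @ 8: {3,4,7,8}
'a' @ 9: {1,2,3,4,5,6,8,9}  (accept∈set)
end set {1,2,3,4,5,6,8,9} — state 1 in

Answer: ACCEPT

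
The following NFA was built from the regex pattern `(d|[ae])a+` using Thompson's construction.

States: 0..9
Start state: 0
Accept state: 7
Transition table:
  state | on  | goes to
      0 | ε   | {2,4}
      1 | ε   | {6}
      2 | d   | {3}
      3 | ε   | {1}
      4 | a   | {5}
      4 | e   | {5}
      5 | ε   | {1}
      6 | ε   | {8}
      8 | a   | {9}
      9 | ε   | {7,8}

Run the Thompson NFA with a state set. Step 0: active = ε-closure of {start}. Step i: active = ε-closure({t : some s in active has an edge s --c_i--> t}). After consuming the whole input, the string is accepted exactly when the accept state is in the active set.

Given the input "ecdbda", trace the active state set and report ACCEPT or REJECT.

Answer: REJECT

Derivation:
S₀ = ε-closure({0}) = {0,2,4}
'e' @ 1: {1,5,6,8}
'c' @ 2: {}  — no active states
rest 'dbda' ignored (set empty)
final: {}; accept 7 not in set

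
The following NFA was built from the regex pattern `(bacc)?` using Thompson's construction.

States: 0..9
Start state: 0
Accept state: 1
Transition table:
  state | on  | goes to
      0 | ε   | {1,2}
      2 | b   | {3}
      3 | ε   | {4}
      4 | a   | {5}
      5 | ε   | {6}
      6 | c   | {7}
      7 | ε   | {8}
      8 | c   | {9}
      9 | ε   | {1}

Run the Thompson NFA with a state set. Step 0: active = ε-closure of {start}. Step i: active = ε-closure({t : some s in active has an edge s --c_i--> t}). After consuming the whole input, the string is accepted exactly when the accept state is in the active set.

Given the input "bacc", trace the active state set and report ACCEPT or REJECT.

S₀ = ε-closure({0}) = {0,1,2}
'b' @ 1: {3,4}
'a' @ 2: {5,6}
'c' @ 3: {7,8}
'c' @ 4: {1,9}  ✓accept
after full input: {1,9}  (accept=1 in)

Answer: ACCEPT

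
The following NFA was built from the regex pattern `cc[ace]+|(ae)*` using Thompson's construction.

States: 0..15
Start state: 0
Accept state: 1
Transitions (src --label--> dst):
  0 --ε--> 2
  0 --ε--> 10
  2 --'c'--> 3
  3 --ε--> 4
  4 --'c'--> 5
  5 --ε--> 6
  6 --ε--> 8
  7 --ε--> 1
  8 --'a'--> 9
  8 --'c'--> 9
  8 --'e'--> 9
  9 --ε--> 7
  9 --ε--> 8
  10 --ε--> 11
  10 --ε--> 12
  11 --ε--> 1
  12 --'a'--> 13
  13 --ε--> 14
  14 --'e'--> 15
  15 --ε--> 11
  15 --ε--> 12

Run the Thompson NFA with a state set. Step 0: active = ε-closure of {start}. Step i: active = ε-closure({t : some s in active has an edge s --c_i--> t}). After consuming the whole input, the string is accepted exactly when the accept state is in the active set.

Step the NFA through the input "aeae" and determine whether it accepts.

Answer: ACCEPT

Derivation:
S₀ = ε-closure({0}) = {0,1,2,10,11,12}
'a' @ 1: {13,14}
'e' @ 2: {1,11,12,15}  [accepting]
'a' @ 3: {13,14}
'e' @ 4: {1,11,12,15}  [accepting]
final: {1,11,12,15}; accept 1 in set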